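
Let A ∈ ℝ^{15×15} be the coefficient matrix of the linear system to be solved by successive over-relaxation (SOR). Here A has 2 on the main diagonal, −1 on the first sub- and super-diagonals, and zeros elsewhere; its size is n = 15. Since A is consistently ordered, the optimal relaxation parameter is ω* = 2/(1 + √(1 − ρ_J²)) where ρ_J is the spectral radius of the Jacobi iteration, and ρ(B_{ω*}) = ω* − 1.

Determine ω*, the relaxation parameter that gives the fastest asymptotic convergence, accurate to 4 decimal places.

ω* = 1.6735

n=15: λ(B_J) = 1 − λ(A)/2 = cos(kπ/16); k=1 gives ρ_J = 0.9808.
root = sin(π/16) = 0.19509  (since 1−cos² = sin²).
ω* = 2/(1+0.19509) = 1.6735
At ω = 1.6735 every |λ(B_ω)| = ω−1, so ρ_SOR = 0.6735.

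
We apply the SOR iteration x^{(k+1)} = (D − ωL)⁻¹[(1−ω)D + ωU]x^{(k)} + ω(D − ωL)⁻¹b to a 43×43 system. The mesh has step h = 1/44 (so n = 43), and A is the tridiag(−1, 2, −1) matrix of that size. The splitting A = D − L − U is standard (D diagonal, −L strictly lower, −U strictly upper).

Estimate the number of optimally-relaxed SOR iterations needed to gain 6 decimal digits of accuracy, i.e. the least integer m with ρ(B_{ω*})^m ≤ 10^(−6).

With n=43, ρ(Jacobi) = cos(π/44) = 0.9974521.
√(1 − cos²(π/44)) = sin(π/44) ≈ 0.0713392.
ω* = 2 / (1 + 0.0713392) = 2 / 1.0713392 ≈ 1.8668224.
ρ_SOR = ω* − 1 = 1.8668224 − 1 = 0.8668224.
For 6 digits: m = 6·ln10 / (−ln 0.8668224) = 13.8155/0.142921 = 96.665; round up → m = 97.

m = 97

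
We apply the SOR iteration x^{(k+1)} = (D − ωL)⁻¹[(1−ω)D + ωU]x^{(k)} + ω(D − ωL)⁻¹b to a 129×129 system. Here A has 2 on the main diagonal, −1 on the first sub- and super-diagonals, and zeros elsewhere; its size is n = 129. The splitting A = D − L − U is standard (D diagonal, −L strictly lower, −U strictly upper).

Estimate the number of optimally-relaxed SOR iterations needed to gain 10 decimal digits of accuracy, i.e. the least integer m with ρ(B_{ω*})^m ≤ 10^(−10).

m = 477

With n=129, ρ(Jacobi) = cos(π/130) = 0.9997080.
√(1−ρ_J²) simplifies to sin(π/130) = 0.0241637.
So ω* = 2/1.0241637 = 1.9528128 (Young).
At ω = 1.9528128 every |λ(B_ω)| = ω−1, so ρ_SOR = 0.9528128.
Need (0.9528128)^m ≤ 10^(−10): m ≥ 10·ln10/|ln 0.9528128| = 23.0259/0.0483368 = 476.364 ⇒ m = 477.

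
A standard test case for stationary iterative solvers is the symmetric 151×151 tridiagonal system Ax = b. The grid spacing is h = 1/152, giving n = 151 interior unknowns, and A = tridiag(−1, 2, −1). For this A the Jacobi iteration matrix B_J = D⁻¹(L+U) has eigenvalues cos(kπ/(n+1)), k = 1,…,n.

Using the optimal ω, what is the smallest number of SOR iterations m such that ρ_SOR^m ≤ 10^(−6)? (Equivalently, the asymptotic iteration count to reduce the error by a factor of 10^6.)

m = 335

B_J for the 151×151 system has eigenvalues cos(kπ/152); ρ_J = cos(π/152) = 0.9997864.
root = sin(π/152) = 0.0206669  (since 1−cos² = sin²).
[ω*] 2 ÷ (1 + 0.0206669) = 2 ÷ 1.0206669 = 1.9595031.
At ω = 1.9595031 every |λ(B_ω)| = ω−1, so ρ_SOR = 0.9595031.
For 6 digits: m = 6·ln10 / (−ln 0.9595031) = 13.8155/0.0413397 = 334.194; round up → m = 335.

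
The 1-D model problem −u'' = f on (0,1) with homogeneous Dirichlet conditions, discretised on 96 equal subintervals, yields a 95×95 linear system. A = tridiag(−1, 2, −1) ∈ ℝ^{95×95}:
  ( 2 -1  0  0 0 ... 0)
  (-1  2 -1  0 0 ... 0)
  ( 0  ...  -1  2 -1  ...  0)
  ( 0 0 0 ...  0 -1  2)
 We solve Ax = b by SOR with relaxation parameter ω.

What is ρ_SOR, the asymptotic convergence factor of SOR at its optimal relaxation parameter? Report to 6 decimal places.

ρ_SOR = 0.936635

spectrum of D⁻¹(L+U) = {cos(kπ/96) : 1≤k≤95}; ρ_J = cos(π/96) = 0.999465.
√(1−ρ_J²) = |sin(π/96)| = 0.0327191
ω* = 2 / (1 + 0.0327191) = 2 / 1.0327191 ≈ 1.936635.
ρ_SOR = ω* − 1 ≈ 0.936635.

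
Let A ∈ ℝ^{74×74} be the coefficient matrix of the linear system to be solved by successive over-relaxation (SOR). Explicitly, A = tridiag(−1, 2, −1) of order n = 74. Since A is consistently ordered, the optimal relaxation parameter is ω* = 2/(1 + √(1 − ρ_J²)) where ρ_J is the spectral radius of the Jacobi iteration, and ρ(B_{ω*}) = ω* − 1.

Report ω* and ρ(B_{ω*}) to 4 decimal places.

ω* = 1.9196, ρ_SOR = 0.9196

With n=74, ρ(Jacobi) = cos(π/75) = 0.9991.
root = sin(π/75) = 0.04188  (since 1−cos² = sin²).
ω* = 2/(1+0.04188) = 1.9196
ρ(B_{ω*}) = ω*−1 = 0.9196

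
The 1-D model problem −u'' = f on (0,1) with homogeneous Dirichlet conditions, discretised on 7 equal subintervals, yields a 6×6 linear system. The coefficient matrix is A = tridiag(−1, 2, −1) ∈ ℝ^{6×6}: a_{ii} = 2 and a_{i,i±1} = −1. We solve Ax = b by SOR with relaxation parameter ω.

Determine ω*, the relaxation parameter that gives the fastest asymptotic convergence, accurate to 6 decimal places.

ω* = 1.394813

spectrum of D⁻¹(L+U) = {cos(kπ/7) : 1≤k≤6}; ρ_J = cos(π/7) = 0.900969.
1 − cos²(π/7) = sin²(π/7) ⇒ √(1−ρ_J²) = sin(π/7) = 0.4338837.
[ω*] 2 ÷ (1 + 0.4338837) = 2 ÷ 1.4338837 = 1.394813.
and ρ(B_{ω*}) = 1.394813 − 1 = 0.394813.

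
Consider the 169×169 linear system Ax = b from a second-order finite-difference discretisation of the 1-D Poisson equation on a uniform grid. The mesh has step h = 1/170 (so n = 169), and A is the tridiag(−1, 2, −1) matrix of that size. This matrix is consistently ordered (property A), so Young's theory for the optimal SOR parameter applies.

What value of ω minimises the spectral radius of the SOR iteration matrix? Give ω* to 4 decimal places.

spectrum of D⁻¹(L+U) = {cos(kπ/170) : 1≤k≤169}; ρ_J = cos(π/170) = 0.9998.
√(1−ρ_J²) simplifies to sin(π/170) = 0.01848.
[ω*] 2 ÷ (1 + 0.01848) = 2 ÷ 1.01848 = 1.9637.
ρ(B_{ω*}) = ω*−1 = 0.9637

ω* = 1.9637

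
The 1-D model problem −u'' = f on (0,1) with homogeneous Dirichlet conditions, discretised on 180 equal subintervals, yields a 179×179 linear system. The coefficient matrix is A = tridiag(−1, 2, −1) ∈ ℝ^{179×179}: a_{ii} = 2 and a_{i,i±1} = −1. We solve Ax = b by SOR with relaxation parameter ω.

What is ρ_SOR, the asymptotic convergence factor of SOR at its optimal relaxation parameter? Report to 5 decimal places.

ρ_SOR = 0.96569

n=179: λ(B_J) = 1 − λ(A)/2 = cos(kπ/180); k=1 gives ρ_J = 0.99985.
root = sin(π/180) = 0.017452  (since 1−cos² = sin²).
Then 2/(1+√(1−ρ_J²)) = 2/(1+0.017452); ω* = 2/1.017452 = 1.96569.
ρ_SOR = ω* − 1 = 1.96569 − 1 = 0.96569.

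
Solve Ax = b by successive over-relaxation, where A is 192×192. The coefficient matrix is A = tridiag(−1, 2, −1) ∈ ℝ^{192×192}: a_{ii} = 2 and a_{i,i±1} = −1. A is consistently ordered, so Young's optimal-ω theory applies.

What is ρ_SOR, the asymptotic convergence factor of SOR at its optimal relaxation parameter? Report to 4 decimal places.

spectrum of D⁻¹(L+U) = {cos(kπ/193) : 1≤k≤192}; ρ_J = cos(π/193) = 0.9999.
√(1−ρ_J²) simplifies to sin(π/193) = 0.01628.
Young: ω* = 2/(1+√(1−ρ_J²)) = 2/(1+0.01628) = 2/1.01628 = 1.9680.
and ρ(B_{ω*}) = 1.9680 − 1 = 0.9680.

ρ_SOR = 0.9680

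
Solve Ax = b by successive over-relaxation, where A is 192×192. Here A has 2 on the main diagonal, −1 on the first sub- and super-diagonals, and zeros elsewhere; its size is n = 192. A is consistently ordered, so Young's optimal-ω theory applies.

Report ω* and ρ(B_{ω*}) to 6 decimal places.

ρ_J = max_k |cos(kπ/193)| = cos(π/193) = 0.999868
root = sin(π/193) = 0.0162770  (since 1−cos² = sin²).
ω* = 2/(1+0.0162770) = 1.967967
ρ_SOR = ω* − 1 ≈ 0.967967.

ω* = 1.967967, ρ_SOR = 0.967967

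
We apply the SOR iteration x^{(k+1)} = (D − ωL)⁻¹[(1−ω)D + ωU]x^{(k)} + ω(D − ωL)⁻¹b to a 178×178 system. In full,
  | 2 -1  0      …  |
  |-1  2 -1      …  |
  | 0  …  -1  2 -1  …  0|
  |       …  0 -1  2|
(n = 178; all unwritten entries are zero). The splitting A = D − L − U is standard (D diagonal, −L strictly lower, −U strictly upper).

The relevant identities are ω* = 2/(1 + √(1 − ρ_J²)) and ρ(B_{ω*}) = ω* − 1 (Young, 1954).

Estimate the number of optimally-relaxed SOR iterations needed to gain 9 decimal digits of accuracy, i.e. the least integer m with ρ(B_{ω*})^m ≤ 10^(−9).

m = 591

[ρ_J] n=178: ρ(B_J) = cos(π/(n+1)) = cos(π/179) = 0.9998460.
root = sin(π/179) = 0.0175499  (since 1−cos² = sin²).
So ω* = 2/1.0175499 = 1.9655056 (Young).
At ω = 1.9655056 every |λ(B_ω)| = ω−1, so ρ_SOR = 0.9655056.
m ≥ 9·ln10 / (−ln 0.9655056) = 590.350; smallest integer m = 591.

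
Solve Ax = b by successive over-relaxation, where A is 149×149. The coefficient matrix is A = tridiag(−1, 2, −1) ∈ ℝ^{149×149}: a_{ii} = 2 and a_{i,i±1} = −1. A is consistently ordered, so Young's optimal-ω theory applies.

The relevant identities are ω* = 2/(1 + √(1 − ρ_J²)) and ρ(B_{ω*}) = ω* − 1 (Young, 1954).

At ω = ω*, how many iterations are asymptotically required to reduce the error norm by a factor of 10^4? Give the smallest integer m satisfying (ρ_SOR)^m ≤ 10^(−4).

m = 220

B_J for the 149×149 system has eigenvalues cos(kπ/150); ρ_J = cos(π/150) = 0.9997807.
√(1 − cos²(π/150)) = sin(π/150) ≈ 0.0209424.
ω* = 2/(1+0.0209424) = 1.9589744
Hence ρ(B_{ω*}) = 1.9589744 − 1 = 0.9589744.
ρ_SOR^m ≤ 10^(−4) ⇔ m ≥ 4·ln10/(−ln 0.9589744) = 9.21034/0.0418909 = 219.865; m = ⌈219.865⌉ = 220.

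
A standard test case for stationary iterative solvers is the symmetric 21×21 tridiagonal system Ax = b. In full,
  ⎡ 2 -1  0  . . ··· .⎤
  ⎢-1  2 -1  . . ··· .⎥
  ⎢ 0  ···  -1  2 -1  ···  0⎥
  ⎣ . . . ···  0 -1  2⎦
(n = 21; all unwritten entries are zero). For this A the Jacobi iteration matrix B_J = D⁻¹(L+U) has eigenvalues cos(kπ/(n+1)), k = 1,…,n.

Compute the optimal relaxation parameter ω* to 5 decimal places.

n=21: λ(B_J) = 1 − λ(A)/2 = cos(kπ/22); k=1 gives ρ_J = 0.98982.
√(1 − cos²(π/22)) = sin(π/22) ≈ 0.142315.
ω* = 2/(1+0.142315) = 1.75083
[ρ_SOR] ω* − 1 = 0.75083.

ω* = 1.75083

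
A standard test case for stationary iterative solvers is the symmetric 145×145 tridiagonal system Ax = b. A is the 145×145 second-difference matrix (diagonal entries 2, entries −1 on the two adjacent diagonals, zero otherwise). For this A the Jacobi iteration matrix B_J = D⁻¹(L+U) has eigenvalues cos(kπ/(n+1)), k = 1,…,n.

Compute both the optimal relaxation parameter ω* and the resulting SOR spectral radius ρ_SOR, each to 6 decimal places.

½·tridiag(1,0,1) at n=145: λ_k = cos(kπ/146); max |λ| at k=1 ⇒ ρ_J = cos(π/146) ≈ 0.999769.
√(1−ρ_J²) = |sin(π/146)| = 0.0215161
[ω*] 2 ÷ (1 + 0.0215161) = 2 ÷ 1.0215161 = 1.957874.
ρ(B_{ω*}) = ω*−1 = 0.957874

ω* = 1.957874, ρ_SOR = 0.957874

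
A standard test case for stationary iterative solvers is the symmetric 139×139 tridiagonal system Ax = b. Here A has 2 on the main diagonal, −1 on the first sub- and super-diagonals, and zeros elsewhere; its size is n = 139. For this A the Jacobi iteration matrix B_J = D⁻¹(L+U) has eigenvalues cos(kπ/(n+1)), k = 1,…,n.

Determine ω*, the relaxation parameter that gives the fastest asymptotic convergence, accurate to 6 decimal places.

½·tridiag(1,0,1) at n=139: λ_k = cos(kπ/140); max |λ| at k=1 ⇒ ρ_J = cos(π/140) ≈ 0.999748.
√(1 − cos²(π/140)) = sin(π/140) ≈ 0.0224381.
ω* = 2/(1+0.0224381) = 1.956109
ρ(B_{ω*}) = ω*−1 = 0.956109

ω* = 1.956109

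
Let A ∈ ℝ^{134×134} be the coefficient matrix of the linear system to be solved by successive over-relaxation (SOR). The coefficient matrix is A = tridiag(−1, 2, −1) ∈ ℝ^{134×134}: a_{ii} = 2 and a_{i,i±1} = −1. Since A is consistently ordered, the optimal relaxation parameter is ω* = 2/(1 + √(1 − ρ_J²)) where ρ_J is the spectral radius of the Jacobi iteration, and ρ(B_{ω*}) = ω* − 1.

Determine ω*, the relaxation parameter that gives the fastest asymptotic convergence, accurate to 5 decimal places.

ω* = 1.95452

½·tridiag(1,0,1) at n=134: λ_k = cos(kπ/135); max |λ| at k=1 ⇒ ρ_J = cos(π/135) ≈ 0.99973.
root = sin(π/135) = 0.023269  (since 1−cos² = sin²).
Young: ω* = 2/(1+√(1−ρ_J²)) = 2/(1+0.023269) = 2/1.023269 = 1.95452.
and ρ(B_{ω*}) = 1.95452 − 1 = 0.95452.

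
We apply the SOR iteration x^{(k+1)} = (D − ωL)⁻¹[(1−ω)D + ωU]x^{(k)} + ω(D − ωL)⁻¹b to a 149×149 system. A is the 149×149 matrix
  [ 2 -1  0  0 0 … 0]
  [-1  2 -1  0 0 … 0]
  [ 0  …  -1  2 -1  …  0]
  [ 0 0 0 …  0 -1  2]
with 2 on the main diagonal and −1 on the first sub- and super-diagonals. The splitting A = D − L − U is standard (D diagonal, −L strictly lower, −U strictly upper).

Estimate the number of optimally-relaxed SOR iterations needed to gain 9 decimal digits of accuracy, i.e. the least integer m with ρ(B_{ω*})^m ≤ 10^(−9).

m = 495

½·tridiag(1,0,1) at n=149: λ_k = cos(kπ/150); max |λ| at k=1 ⇒ ρ_J = cos(π/150) ≈ 0.9997807.
1 − cos²(π/150) = sin²(π/150) ⇒ √(1−ρ_J²) = sin(π/150) = 0.0209424.
ω* = 2 / (1 + 0.0209424) = 2 / 1.0209424 ≈ 1.9589744.
and ρ(B_{ω*}) = 1.9589744 − 1 = 0.9589744.
(0.9589744)^m ≤ 10^{−9}  ⇒  m·ln(0.9589744) ≤ −9·ln10  ⇒  m ≥ 494.697  ⇒  m = 495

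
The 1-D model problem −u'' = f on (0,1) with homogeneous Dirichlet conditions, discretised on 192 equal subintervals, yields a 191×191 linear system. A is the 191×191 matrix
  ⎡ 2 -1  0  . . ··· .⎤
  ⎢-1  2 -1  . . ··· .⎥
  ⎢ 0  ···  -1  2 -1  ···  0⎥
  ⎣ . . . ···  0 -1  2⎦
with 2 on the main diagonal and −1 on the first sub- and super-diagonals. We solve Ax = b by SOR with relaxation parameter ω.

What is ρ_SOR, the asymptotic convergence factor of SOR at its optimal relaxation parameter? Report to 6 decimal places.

With n=191, ρ(Jacobi) = cos(π/192) = 0.999866.
√(1−ρ_J²) simplifies to sin(π/192) = 0.0163617.
ω* = 2 / (1 + 0.0163617) = 2 / 1.0163617 ≈ 1.967803.
ρ(B_{ω*}) = ω*−1 = 0.967803

ρ_SOR = 0.967803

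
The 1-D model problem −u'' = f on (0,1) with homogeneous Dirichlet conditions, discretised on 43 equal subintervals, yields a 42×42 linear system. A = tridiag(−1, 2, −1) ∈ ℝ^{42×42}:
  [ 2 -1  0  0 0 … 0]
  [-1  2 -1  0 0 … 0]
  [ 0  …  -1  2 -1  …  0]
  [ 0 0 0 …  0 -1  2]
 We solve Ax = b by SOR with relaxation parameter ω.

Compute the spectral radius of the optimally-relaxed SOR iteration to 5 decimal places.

½·tridiag(1,0,1) at n=42: λ_k = cos(kπ/43); max |λ| at k=1 ⇒ ρ_J = cos(π/43) ≈ 0.99733.
root = sin(π/43) = 0.072995  (since 1−cos² = sin²).
Young: ω* = 2/(1+√(1−ρ_J²)) = 2/(1+0.072995) = 2/1.072995 = 1.86394.
ρ_SOR = ω* − 1 = 1.86394 − 1 = 0.86394.

ρ_SOR = 0.86394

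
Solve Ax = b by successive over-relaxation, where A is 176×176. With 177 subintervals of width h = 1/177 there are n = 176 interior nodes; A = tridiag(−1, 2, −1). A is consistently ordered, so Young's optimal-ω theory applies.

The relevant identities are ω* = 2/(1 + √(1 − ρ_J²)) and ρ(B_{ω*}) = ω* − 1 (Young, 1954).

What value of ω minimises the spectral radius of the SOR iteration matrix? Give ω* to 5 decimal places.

ρ_J = max_k |cos(kπ/177)| = cos(π/177) = 0.99984
√(1−ρ_J²) simplifies to sin(π/177) = 0.017748.
[ω*] 2 ÷ (1 + 0.017748) = 2 ÷ 1.017748 = 1.96512.
ρ_SOR = ω* − 1 = 1.96512 − 1 = 0.96512.

ω* = 1.96512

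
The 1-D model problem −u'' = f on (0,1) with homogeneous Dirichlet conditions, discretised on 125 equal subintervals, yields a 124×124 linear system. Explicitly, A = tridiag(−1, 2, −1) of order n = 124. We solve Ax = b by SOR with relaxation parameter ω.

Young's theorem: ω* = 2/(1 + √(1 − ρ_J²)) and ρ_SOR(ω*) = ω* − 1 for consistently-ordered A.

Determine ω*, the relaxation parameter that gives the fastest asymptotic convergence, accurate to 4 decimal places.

ω* = 1.9510

[ρ_J] n=124: ρ(B_J) = cos(π/(n+1)) = cos(π/125) = 0.9997.
√(1−ρ_J²) simplifies to sin(π/125) = 0.02513.
ω* = 2 / (1 + 0.02513) = 2 / 1.02513 ≈ 1.9510.
ρ_SOR = ω* − 1 = 1.9510 − 1 = 0.9510.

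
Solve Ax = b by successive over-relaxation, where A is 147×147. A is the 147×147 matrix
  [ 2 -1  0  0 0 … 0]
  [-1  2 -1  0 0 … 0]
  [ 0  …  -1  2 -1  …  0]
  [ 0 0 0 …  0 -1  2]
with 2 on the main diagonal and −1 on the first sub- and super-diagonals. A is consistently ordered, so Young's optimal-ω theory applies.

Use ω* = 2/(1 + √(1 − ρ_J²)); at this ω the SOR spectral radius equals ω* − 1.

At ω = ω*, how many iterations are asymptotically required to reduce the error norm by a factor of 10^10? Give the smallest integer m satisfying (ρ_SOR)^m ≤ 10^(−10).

½·tridiag(1,0,1) at n=147: λ_k = cos(kπ/148); max |λ| at k=1 ⇒ ρ_J = cos(π/148) ≈ 0.9997747.
√(1−ρ_J²) simplifies to sin(π/148) = 0.0212254.
ω* = 2 / (1 + 0.0212254) = 2 / 1.0212254 ≈ 1.9584315.
ρ_SOR = ω* − 1 = 1.9584315 − 1 = 0.9584315.
m ≥ 10·ln10 / (−ln 0.9584315) = 542.332; smallest integer m = 543.

m = 543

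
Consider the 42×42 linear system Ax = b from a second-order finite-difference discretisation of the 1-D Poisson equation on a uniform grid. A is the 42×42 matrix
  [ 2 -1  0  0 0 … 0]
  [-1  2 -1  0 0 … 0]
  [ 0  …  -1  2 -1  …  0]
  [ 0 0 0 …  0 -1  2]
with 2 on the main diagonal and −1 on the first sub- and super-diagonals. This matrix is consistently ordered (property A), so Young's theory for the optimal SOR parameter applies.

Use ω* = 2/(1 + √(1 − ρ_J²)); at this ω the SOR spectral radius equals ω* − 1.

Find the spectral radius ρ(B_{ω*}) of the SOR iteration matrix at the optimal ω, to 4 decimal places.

ρ_SOR = 0.8639

B_J for the 42×42 system has eigenvalues cos(kπ/43); ρ_J = cos(π/43) = 0.9973.
√(1−ρ_J²) simplifies to sin(π/43) = 0.07300.
ω* = 2/(1+0.07300) = 1.8639
[ρ_SOR] ω* − 1 = 0.8639.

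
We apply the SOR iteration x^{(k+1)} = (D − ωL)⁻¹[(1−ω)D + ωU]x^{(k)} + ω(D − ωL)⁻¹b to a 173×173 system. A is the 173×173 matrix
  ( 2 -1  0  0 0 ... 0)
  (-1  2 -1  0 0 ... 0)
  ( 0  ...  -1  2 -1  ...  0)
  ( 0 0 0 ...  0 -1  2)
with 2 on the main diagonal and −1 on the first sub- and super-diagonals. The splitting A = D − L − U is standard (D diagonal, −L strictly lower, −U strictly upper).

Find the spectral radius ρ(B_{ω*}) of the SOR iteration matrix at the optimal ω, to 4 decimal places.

ρ_SOR = 0.9645

With n=173, ρ(Jacobi) = cos(π/174) = 0.9998.
1 − cos²(π/174) = sin²(π/174) ⇒ √(1−ρ_J²) = sin(π/174) = 0.01805.
[ω*] 2 ÷ (1 + 0.01805) = 2 ÷ 1.01805 = 1.9645.
and ρ(B_{ω*}) = 1.9645 − 1 = 0.9645.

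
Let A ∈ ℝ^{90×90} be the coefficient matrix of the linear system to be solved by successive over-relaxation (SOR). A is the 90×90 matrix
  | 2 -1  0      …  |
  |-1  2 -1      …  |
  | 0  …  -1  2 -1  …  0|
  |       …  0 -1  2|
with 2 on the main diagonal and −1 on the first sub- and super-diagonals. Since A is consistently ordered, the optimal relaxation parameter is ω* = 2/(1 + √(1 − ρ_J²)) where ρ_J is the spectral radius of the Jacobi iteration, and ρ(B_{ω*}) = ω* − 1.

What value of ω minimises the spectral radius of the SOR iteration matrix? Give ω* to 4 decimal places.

ω* = 1.9333

½·tridiag(1,0,1) at n=90: λ_k = cos(kπ/91); max |λ| at k=1 ⇒ ρ_J = cos(π/91) ≈ 0.9994.
1 − cos²(π/91) = sin²(π/91) ⇒ √(1−ρ_J²) = sin(π/91) = 0.03452.
Young: ω* = 2/(1+√(1−ρ_J²)) = 2/(1+0.03452) = 2/1.03452 = 1.9333.
and ρ(B_{ω*}) = 1.9333 − 1 = 0.9333.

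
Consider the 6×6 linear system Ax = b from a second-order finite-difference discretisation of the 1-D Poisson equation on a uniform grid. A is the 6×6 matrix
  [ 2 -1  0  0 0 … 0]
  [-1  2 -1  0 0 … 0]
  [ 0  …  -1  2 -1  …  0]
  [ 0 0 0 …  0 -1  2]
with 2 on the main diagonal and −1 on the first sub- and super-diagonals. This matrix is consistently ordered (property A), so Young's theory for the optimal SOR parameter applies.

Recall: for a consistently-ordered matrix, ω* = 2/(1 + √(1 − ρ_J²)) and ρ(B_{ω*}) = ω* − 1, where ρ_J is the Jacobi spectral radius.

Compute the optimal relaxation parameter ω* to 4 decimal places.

B_J for the 6×6 system has eigenvalues cos(kπ/7); ρ_J = cos(π/7) = 0.9010.
√(1−ρ_J²) simplifies to sin(π/7) = 0.43388.
Young: ω* = 2/(1+√(1−ρ_J²)) = 2/(1+0.43388) = 2/1.43388 = 1.3948.
and ρ(B_{ω*}) = 1.3948 − 1 = 0.3948.

ω* = 1.3948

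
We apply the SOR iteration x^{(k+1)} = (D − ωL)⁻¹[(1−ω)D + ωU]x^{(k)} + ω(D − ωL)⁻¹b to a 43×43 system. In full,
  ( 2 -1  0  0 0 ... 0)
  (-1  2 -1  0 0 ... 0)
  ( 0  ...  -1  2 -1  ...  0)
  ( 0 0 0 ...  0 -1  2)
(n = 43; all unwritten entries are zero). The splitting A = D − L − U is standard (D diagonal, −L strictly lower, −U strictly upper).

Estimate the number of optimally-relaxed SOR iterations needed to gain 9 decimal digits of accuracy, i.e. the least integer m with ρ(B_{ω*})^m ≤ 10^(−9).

m = 145

n=43: λ(B_J) = 1 − λ(A)/2 = cos(kπ/44); k=1 gives ρ_J = 0.9974521.
√(1−ρ_J²) simplifies to sin(π/44) = 0.0713392.
Young: ω* = 2/(1+√(1−ρ_J²)) = 2/(1+0.0713392) = 2/1.0713392 = 1.8668224.
ρ_SOR = ω* − 1 = 1.8668224 − 1 = 0.8668224.
For 9 digits: m = 9·ln10 / (−ln 0.8668224) = 20.7233/0.142921 = 144.998; round up → m = 145.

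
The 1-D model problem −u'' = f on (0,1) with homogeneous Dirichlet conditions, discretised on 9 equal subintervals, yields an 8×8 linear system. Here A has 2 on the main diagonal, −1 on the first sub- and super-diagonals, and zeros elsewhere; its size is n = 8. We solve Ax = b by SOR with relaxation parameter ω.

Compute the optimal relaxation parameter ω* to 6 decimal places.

½·tridiag(1,0,1) at n=8: λ_k = cos(kπ/9); max |λ| at k=1 ⇒ ρ_J = cos(π/9) ≈ 0.939693.
root = sin(π/9) = 0.3420201  (since 1−cos² = sin²).
ω* = 2/(1 + 0.3420201) = 2/1.3420201 = 1.490291.
ρ(B_{ω*}) = ω*−1 = 0.490291

ω* = 1.490291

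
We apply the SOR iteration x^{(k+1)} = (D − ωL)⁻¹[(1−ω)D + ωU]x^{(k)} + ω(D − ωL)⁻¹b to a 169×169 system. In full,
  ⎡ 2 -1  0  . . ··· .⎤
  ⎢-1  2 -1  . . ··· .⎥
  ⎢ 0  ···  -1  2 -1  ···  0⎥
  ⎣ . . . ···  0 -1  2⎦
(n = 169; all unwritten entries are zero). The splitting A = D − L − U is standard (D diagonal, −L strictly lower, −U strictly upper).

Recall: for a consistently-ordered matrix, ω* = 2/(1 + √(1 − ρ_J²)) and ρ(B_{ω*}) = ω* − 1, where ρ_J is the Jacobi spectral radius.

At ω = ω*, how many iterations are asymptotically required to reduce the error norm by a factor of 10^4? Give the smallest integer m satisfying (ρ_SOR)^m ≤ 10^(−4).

½·tridiag(1,0,1) at n=169: λ_k = cos(kπ/170); max |λ| at k=1 ⇒ ρ_J = cos(π/170) ≈ 0.9998293.
√(1−ρ_J²) simplifies to sin(π/170) = 0.0184789.
ω* = 2/(1 + 0.0184789) = 2/1.0184789 = 1.9637127.
Hence ρ(B_{ω*}) = 1.9637127 − 1 = 0.9637127.
(0.9637127)^m ≤ 10^{−4}  ⇒  m·ln(0.9637127) ≤ −4·ln10  ⇒  m ≥ 249.183  ⇒  m = 250

m = 250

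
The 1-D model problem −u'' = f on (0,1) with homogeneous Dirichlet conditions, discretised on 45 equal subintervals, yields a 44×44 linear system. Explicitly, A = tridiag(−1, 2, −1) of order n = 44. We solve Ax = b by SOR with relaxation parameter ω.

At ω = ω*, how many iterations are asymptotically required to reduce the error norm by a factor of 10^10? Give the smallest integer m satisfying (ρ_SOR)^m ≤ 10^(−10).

m = 165

ρ_J = max_k |cos(kπ/45)| = cos(π/45) = 0.9975641
1 − cos²(π/45) = sin²(π/45) ⇒ √(1−ρ_J²) = sin(π/45) = 0.0697565.
So ω* = 2/1.0697565 = 1.8695843 (Young).
ρ_SOR = ω* − 1 ≈ 0.8695843.
(0.8695843)^m ≤ 10^{−10}  ⇒  m·ln(0.8695843) ≤ −10·ln10  ⇒  m ≥ 164.777  ⇒  m = 165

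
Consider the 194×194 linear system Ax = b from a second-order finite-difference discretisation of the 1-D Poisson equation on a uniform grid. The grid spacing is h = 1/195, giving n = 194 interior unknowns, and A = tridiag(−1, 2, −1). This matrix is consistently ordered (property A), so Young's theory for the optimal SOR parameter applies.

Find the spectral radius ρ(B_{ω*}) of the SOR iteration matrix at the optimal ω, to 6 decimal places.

ρ_SOR = 0.968291

B_J for the 194×194 system has eigenvalues cos(kπ/195); ρ_J = cos(π/195) = 0.999870.
1 − cos²(π/195) = sin²(π/195) ⇒ √(1−ρ_J²) = sin(π/195) = 0.0161100.
ω* = 2/(1+0.0161100) = 1.968291
[ρ_SOR] ω* − 1 = 0.968291.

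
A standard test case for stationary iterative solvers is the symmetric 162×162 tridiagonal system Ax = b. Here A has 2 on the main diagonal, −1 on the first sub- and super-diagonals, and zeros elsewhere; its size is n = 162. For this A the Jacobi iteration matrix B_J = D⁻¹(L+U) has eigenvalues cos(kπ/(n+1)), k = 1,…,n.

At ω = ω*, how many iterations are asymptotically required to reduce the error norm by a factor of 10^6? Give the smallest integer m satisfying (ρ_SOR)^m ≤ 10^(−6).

m = 359

[ρ_J] n=162: ρ(B_J) = cos(π/(n+1)) = cos(π/163) = 0.9998143.
√(1−ρ_J²) = |sin(π/163)| = 0.0192724
Then 2/(1+√(1−ρ_J²)) = 2/(1+0.0192724); ω* = 2/1.0192724 = 1.9621840.
ρ(B_{ω*}) = ω*−1 = 0.9621840
For 6 digits: m = 6·ln10 / (−ln 0.9621840) = 13.8155/0.0385496 = 358.382; round up → m = 359.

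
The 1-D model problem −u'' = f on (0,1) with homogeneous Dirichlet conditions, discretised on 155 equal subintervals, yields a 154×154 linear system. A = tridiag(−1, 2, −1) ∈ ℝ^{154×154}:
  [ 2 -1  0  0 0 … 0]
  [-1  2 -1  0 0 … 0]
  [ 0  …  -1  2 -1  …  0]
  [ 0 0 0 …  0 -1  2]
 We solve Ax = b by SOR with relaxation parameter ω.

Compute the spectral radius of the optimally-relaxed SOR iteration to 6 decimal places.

ρ_SOR = 0.960271

ρ_J = max_k |cos(kπ/155)| = cos(π/155) = 0.999795
√(1−ρ_J²) simplifies to sin(π/155) = 0.0202670.
ω* = 2/(1+0.0202670) = 1.960271
At ω = 1.960271 every |λ(B_ω)| = ω−1, so ρ_SOR = 0.960271.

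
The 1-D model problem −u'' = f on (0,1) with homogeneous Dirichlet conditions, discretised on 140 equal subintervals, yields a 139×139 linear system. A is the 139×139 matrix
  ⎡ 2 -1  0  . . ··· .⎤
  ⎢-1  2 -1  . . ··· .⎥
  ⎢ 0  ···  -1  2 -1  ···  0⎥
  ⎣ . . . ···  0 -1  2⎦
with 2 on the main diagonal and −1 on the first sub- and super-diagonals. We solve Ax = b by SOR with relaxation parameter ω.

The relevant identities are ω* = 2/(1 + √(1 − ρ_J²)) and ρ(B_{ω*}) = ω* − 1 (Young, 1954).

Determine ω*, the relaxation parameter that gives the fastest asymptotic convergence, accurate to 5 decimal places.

[ρ_J] n=139: ρ(B_J) = cos(π/(n+1)) = cos(π/140) = 0.99975.
root = sin(π/140) = 0.022438  (since 1−cos² = sin²).
ω* = 2/(1 + 0.022438) = 2/1.022438 = 1.95611.
At ω = 1.95611 every |λ(B_ω)| = ω−1, so ρ_SOR = 0.95611.

ω* = 1.95611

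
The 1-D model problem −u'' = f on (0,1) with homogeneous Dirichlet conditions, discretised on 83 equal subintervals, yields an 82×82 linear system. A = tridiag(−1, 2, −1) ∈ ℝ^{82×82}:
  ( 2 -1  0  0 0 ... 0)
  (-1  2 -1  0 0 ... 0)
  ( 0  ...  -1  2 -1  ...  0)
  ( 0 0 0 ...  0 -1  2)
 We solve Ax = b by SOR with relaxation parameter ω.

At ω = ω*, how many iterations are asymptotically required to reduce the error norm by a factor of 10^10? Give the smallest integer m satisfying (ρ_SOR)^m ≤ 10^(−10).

m = 305

With n=82, ρ(Jacobi) = cos(π/83) = 0.9992838.
√(1−ρ_J²) simplifies to sin(π/83) = 0.0378415.
[ω*] 2 ÷ (1 + 0.0378415) = 2 ÷ 1.0378415 = 1.9270765.
and ρ(B_{ω*}) = 1.9270765 − 1 = 0.9270765.
Need (0.9270765)^m ≤ 10^(−10): m ≥ 10·ln10/|ln 0.9270765| = 23.0259/0.0757192 = 304.096 ⇒ m = 305.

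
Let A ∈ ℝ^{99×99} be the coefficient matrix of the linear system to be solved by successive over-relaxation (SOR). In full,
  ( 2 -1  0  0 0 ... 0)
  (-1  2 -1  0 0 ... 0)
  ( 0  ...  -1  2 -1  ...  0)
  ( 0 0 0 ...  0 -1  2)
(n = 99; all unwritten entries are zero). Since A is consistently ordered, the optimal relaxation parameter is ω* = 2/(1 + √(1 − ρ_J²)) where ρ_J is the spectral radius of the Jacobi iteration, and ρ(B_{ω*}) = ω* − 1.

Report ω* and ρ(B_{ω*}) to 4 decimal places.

ω* = 1.9391, ρ_SOR = 0.9391

ρ_J = max_k |cos(kπ/100)| = cos(π/100) = 0.9995
√(1−ρ_J²) = |sin(π/100)| = 0.03141
ω* = 2 / (1 + 0.03141) = 2 / 1.03141 ≈ 1.9391.
Hence ρ(B_{ω*}) = 1.9391 − 1 = 0.9391.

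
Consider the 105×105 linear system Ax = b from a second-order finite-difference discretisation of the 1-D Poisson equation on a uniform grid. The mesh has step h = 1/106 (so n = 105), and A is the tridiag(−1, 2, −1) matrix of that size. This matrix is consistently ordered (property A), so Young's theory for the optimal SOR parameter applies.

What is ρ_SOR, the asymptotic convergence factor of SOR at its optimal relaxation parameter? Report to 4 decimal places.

ρ_SOR = 0.9424

With n=105, ρ(Jacobi) = cos(π/106) = 0.9996.
1 − cos²(π/106) = sin²(π/106) ⇒ √(1−ρ_J²) = sin(π/106) = 0.02963.
[ω*] 2 ÷ (1 + 0.02963) = 2 ÷ 1.02963 = 1.9424.
and ρ(B_{ω*}) = 1.9424 − 1 = 0.9424.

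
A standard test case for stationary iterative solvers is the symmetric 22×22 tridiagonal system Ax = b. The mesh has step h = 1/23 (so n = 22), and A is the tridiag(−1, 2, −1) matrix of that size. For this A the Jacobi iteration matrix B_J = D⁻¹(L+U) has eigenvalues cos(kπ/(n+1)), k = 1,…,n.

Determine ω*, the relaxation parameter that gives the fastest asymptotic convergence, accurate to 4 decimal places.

[ρ_J] n=22: ρ(B_J) = cos(π/(n+1)) = cos(π/23) = 0.9907.
√(1−ρ_J²) = |sin(π/23)| = 0.13617
Young: ω* = 2/(1+√(1−ρ_J²)) = 2/(1+0.13617) = 2/1.13617 = 1.7603.
ρ(B_{ω*}) = ω*−1 = 0.7603

ω* = 1.7603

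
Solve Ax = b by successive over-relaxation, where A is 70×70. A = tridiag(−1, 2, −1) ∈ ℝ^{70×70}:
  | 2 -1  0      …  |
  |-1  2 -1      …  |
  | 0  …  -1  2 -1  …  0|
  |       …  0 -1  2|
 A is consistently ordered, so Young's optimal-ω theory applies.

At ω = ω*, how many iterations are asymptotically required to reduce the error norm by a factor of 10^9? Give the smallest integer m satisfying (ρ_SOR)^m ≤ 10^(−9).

m = 235

[ρ_J] n=70: ρ(B_J) = cos(π/(n+1)) = cos(π/71) = 0.9990212.
√(1−ρ_J²) simplifies to sin(π/71) = 0.0442333.
ω* = 2 / (1 + 0.0442333) = 2 / 1.0442333 ≈ 1.9152808.
and ρ(B_{ω*}) = 1.9152808 − 1 = 0.9152808.
ρ_SOR^m ≤ 10^(−9) ⇔ m ≥ 9·ln10/(−ln 0.9152808) = 20.7233/0.0885244 = 234.097; m = ⌈234.097⌉ = 235.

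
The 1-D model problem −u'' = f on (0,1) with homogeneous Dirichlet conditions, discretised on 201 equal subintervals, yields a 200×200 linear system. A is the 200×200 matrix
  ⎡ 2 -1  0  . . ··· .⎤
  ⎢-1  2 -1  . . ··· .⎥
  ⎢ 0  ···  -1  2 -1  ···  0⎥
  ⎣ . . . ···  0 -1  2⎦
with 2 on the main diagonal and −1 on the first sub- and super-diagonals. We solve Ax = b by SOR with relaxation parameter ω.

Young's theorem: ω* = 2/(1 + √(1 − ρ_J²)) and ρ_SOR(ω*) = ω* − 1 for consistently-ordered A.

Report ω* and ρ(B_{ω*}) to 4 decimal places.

ω* = 1.9692, ρ_SOR = 0.9692

n=200: λ(B_J) = 1 − λ(A)/2 = cos(kπ/201); k=1 gives ρ_J = 0.9999.
1 − cos²(π/201) = sin²(π/201) ⇒ √(1−ρ_J²) = sin(π/201) = 0.01563.
[ω*] 2 ÷ (1 + 0.01563) = 2 ÷ 1.01563 = 1.9692.
and ρ(B_{ω*}) = 1.9692 − 1 = 0.9692.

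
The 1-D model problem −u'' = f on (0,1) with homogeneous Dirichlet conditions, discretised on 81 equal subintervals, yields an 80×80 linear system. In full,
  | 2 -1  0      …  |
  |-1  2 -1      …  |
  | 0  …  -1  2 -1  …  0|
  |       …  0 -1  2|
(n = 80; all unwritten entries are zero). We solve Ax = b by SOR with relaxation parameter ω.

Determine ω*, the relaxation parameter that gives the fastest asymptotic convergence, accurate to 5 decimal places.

ω* = 1.92534

spectrum of D⁻¹(L+U) = {cos(kπ/81) : 1≤k≤80}; ρ_J = cos(π/81) = 0.99925.
root = sin(π/81) = 0.038775  (since 1−cos² = sin²).
Young: ω* = 2/(1+√(1−ρ_J²)) = 2/(1+0.038775) = 2/1.038775 = 1.92534.
Hence ρ(B_{ω*}) = 1.92534 − 1 = 0.92534.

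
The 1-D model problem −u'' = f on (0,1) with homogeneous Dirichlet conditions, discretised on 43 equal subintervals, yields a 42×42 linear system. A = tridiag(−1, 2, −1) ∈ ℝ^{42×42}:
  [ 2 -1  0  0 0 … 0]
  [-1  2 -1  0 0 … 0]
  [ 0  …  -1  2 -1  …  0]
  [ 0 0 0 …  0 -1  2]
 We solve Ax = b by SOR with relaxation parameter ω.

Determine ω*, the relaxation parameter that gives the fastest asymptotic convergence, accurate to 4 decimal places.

ρ_J = max_k |cos(kπ/43)| = cos(π/43) = 0.9973
√(1−ρ_J²) simplifies to sin(π/43) = 0.07300.
ω* = 2/(1 + 0.07300) = 2/1.07300 = 1.8639.
[ρ_SOR] ω* − 1 = 0.8639.

ω* = 1.8639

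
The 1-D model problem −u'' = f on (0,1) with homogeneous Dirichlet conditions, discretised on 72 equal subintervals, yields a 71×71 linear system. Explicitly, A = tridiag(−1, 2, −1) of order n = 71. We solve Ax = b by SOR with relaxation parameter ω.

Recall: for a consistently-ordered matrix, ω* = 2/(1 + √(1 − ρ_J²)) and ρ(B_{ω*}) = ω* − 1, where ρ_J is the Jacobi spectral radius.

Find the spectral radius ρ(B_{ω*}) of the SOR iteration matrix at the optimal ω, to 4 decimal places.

spectrum of D⁻¹(L+U) = {cos(kπ/72) : 1≤k≤71}; ρ_J = cos(π/72) = 0.9990.
√(1−ρ_J²) = |sin(π/72)| = 0.04362
ω* = 2/(1 + 0.04362) = 2/1.04362 = 1.9164.
and ρ(B_{ω*}) = 1.9164 − 1 = 0.9164.

ρ_SOR = 0.9164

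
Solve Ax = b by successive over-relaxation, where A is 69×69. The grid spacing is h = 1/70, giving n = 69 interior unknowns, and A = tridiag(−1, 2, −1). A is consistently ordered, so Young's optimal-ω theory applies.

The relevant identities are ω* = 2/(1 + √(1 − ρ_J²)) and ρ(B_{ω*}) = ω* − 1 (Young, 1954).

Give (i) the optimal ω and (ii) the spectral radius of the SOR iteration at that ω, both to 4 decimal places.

spectrum of D⁻¹(L+U) = {cos(kπ/70) : 1≤k≤69}; ρ_J = cos(π/70) = 0.9990.
1 − cos²(π/70) = sin²(π/70) ⇒ √(1−ρ_J²) = sin(π/70) = 0.04486.
Then 2/(1+√(1−ρ_J²)) = 2/(1+0.04486); ω* = 2/1.04486 = 1.9141.
and ρ(B_{ω*}) = 1.9141 − 1 = 0.9141.

ω* = 1.9141, ρ_SOR = 0.9141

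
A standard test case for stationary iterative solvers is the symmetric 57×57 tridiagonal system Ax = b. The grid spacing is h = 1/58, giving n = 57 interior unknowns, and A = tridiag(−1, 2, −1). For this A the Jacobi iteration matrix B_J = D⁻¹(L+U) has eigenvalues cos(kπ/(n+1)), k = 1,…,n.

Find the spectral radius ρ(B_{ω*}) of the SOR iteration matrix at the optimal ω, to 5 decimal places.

½·tridiag(1,0,1) at n=57: λ_k = cos(kπ/58); max |λ| at k=1 ⇒ ρ_J = cos(π/58) ≈ 0.99853.
√(1−ρ_J²) = |sin(π/58)| = 0.054139
Then 2/(1+√(1−ρ_J²)) = 2/(1+0.054139); ω* = 2/1.054139 = 1.89728.
[ρ_SOR] ω* − 1 = 0.89728.

ρ_SOR = 0.89728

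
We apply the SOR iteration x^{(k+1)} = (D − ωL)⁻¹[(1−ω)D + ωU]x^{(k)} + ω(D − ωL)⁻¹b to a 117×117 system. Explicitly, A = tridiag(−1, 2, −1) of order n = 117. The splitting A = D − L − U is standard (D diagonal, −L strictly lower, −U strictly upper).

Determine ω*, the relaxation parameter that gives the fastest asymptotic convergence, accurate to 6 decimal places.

ω* = 1.948140

n=117: λ(B_J) = 1 − λ(A)/2 = cos(kπ/118); k=1 gives ρ_J = 0.999646.
√(1−ρ_J²) = |sin(π/118)| = 0.0266205
ω* = 2 / (1 + 0.0266205) = 2 / 1.0266205 ≈ 1.948140.
[ρ_SOR] ω* − 1 = 0.948140.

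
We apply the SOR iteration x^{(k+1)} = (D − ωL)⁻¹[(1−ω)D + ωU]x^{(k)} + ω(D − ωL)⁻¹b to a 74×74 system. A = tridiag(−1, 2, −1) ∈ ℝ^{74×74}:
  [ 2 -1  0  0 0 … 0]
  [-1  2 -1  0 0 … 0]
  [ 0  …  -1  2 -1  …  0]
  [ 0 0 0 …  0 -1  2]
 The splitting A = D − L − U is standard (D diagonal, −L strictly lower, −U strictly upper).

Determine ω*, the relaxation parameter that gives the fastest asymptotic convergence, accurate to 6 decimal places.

ω* = 1.919615

With n=74, ρ(Jacobi) = cos(π/75) = 0.999123.
√(1−ρ_J²) simplifies to sin(π/75) = 0.0418757.
[ω*] 2 ÷ (1 + 0.0418757) = 2 ÷ 1.0418757 = 1.919615.
ρ_SOR = ω* − 1 = 1.919615 − 1 = 0.919615.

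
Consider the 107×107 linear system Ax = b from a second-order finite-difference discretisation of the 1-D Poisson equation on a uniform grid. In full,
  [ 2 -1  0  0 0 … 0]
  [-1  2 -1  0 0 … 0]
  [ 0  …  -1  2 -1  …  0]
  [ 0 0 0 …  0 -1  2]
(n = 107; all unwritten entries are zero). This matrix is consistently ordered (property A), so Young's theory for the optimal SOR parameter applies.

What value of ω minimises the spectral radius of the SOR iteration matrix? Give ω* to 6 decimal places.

ω* = 1.943475

B_J for the 107×107 system has eigenvalues cos(kπ/108); ρ_J = cos(π/108) = 0.999577.
1 − cos²(π/108) = sin²(π/108) ⇒ √(1−ρ_J²) = sin(π/108) = 0.0290847.
ω* = 2/(1 + 0.0290847) = 2/1.0290847 = 1.943475.
and ρ(B_{ω*}) = 1.943475 − 1 = 0.943475.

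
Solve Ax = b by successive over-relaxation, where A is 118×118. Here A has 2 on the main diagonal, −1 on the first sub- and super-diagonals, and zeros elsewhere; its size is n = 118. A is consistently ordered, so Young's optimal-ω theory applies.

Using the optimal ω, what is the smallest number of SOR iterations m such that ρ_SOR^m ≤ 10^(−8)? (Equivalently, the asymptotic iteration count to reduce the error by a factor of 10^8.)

spectrum of D⁻¹(L+U) = {cos(kπ/119) : 1≤k≤118}; ρ_J = cos(π/119) = 0.9996515.
root = sin(π/119) = 0.0263969  (since 1−cos² = sin²).
Young: ω* = 2/(1+√(1−ρ_J²)) = 2/(1+0.0263969) = 2/1.0263969 = 1.9485640.
ρ(B_{ω*}) = ω*−1 = 0.9485640
(0.9485640)^m ≤ 10^{−8}  ⇒  m·ln(0.9485640) ≤ −8·ln10  ⇒  m ≥ 348.837  ⇒  m = 349

m = 349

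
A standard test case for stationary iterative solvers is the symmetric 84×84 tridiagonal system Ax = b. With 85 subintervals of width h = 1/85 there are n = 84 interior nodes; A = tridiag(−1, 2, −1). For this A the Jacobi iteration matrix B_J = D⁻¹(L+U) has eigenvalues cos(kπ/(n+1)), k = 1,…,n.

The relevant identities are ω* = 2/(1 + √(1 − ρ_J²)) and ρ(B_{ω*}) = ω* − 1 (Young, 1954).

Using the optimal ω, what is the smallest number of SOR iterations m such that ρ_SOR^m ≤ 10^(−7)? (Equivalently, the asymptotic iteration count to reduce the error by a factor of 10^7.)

m = 218

B_J for the 84×84 system has eigenvalues cos(kπ/85); ρ_J = cos(π/85) = 0.9993171.
root = sin(π/85) = 0.0369515  (since 1−cos² = sin²).
ω* = 2/(1 + 0.0369515) = 2/1.0369515 = 1.9287305.
At ω = 1.9287305 every |λ(B_ω)| = ω−1, so ρ_SOR = 0.9287305.
Need (0.9287305)^m ≤ 10^(−7): m ≥ 7·ln10/|ln 0.9287305| = 16.1181/0.0739367 = 217.999 ⇒ m = 218.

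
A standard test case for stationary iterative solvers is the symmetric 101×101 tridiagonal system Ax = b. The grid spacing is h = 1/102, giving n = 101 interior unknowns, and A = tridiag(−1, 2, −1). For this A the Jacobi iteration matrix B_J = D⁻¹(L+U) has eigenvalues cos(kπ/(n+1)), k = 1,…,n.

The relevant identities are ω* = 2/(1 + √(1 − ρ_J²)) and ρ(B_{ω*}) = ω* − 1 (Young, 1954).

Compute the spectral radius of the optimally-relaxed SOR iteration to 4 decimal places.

½·tridiag(1,0,1) at n=101: λ_k = cos(kπ/102); max |λ| at k=1 ⇒ ρ_J = cos(π/102) ≈ 0.9995.
root = sin(π/102) = 0.03080  (since 1−cos² = sin²).
So ω* = 2/1.03080 = 1.9402 (Young).
ρ_SOR = ω* − 1 ≈ 0.9402.

ρ_SOR = 0.9402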